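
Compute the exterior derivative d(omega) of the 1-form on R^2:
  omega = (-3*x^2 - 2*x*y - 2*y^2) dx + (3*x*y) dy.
d(omega) = (2*x + 7*y) dx ∧ dy

For a 1-form omega = sum_i f_i dx_i, the exterior derivative is
  d(omega) = sum_{i < j} (∂f_j/∂x_i - ∂f_i/∂x_j) dx_i ∧ dx_j.
  coefficient of dx ∧ dy: ∂f_2/∂x - ∂f_1/∂y = ∂(3*x*y)/∂x - ∂(-3*x^2 - 2*x*y - 2*y^2)/∂y = 2*x + 7*y
Assembling: d(omega) = (2*x + 7*y) dx ∧ dy.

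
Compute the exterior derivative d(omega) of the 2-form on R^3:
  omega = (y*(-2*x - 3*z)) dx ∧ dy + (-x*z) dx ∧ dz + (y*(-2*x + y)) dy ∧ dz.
d(omega) = (-5*y) dx ∧ dy ∧ dz

For a 2-form omega = sum_{i<j} g_{ij} dx_i ∧ dx_j, the exterior derivative is
  d(omega) = sum_{i<j} d(g_{ij}) ∧ dx_i ∧ dx_j = sum_{i<j, k} (∂g_{ij}/∂x_k) dx_k ∧ dx_i ∧ dx_j.
Expand each term, using dx_k ∧ dx_i ∧ dx_j = sgn(permutation) dx_{(a)} ∧ dx_{(b)} ∧ dx_{(c)} with (a < b < c) sorted:
  d(y*(-2*x - 3*z)) includes (∂/∂z)(y*(-2*x - 3*z)) dz = (-3*y) dz, which multiplied by dx ∧ dy gives (-3*y) dx ∧ dy ∧ dz
  d(y*(-2*x + y)) includes (∂/∂x)(y*(-2*x + y)) dx = (-2*y) dx, which multiplied by dy ∧ dz gives (-2*y) dx ∧ dy ∧ dz
Collecting like 3-forms: d(omega) = (-5*y) dx ∧ dy ∧ dz.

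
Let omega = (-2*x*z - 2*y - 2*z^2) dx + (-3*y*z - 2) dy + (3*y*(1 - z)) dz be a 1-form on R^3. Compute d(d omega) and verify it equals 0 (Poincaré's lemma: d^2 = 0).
d(d omega) = 0

Step 1: d omega = sum_{i<j} (∂f_j/∂x_i - ∂f_i/∂x_j) dx_i ∧ dx_j:
  coeff of dx ∧ dy: 2
  coeff of dx ∧ dz: 2*x + 4*z
  coeff of dy ∧ dz: 3*y - 3*z + 3
Step 2: Apply d again to each 2-form coefficient. The only possible 3-form in R^3 is dx ∧ dy ∧ dz, with coefficient
  ∂(coeff of dy∧dz)/∂x - ∂(coeff of dx∧dz)/∂y + ∂(coeff of dx∧dy)/∂z
  = ∂/∂x (3*y - 3*z + 3) - ∂/∂y (2*x + 4*z) + ∂/∂z (2).
Each of these terms simplifies to sums of mixed partials that cancel in pairs. The result is 0 (by equality of mixed partials for smooth functions — Schwarz / Clairaut).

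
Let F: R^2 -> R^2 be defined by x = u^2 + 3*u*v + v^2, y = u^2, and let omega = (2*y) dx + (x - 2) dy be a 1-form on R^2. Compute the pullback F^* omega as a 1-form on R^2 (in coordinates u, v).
F^* omega = (2*u*(3*u^2 + 6*u*v + v^2 - 2)) du + (u^2*(6*u + 4*v)) dv

Using F^*(f dg) = (f ∘ F) d(g ∘ F), substitute each coordinate x_i by F_i(u, v) in f_i, and replace dx_i by d F_i = (∂F_i/∂u) du + (∂F_i/∂v) dv.
  For the x component: f_1(F) = 2*u^2; d F_1 = (2*u + 3*v) du + (3*u + 2*v) dv
  For the y component: f_2(F) = u^2 + 3*u*v + v^2 - 2; d F_2 = (2*u) du + (0) dv
Combining and collecting du, dv coefficients:
  coeff of du: 2*u*(3*u^2 + 6*u*v + v^2 - 2)
  coeff of dv: u^2*(6*u + 4*v)
F^* omega = (2*u*(3*u^2 + 6*u*v + v^2 - 2)) du + (u^2*(6*u + 4*v)) dv.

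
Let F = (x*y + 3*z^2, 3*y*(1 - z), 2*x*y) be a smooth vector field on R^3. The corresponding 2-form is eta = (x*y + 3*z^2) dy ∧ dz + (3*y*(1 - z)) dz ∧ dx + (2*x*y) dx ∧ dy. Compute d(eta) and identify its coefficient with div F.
d(eta) = (y - 3*z + 3) dx ∧ dy ∧ dz; div F = y - 3*z + 3

For a 2-form in R^3 of the form above, applying d gives a 3-form with coefficient ∂P/∂x + ∂Q/∂y + ∂R/∂z:
  ∂P/∂x = y
  ∂Q/∂y = 3 - 3*z
  ∂R/∂z = 0
Sum = y - 3*z + 3, which is exactly div F.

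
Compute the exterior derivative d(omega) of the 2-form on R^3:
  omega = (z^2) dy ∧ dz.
d(omega) = 0

For a 2-form omega = sum_{i<j} g_{ij} dx_i ∧ dx_j, the exterior derivative is
  d(omega) = sum_{i<j} d(g_{ij}) ∧ dx_i ∧ dx_j = sum_{i<j, k} (∂g_{ij}/∂x_k) dx_k ∧ dx_i ∧ dx_j.
Expand each term, using dx_k ∧ dx_i ∧ dx_j = sgn(permutation) dx_{(a)} ∧ dx_{(b)} ∧ dx_{(c)} with (a < b < c) sorted:

Collecting like 3-forms: d(omega) = 0.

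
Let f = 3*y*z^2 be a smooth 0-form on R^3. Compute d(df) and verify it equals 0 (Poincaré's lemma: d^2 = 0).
d(df) = 0

Step 1: df = sum_i (∂f/∂x_i) dx_i = (0) dx + (3*z^2) dy + (6*y*z) dz.
Step 2: Apply d again. Using the 1-form formula, the coefficient of dx ∧ dy in d(df) is ∂^2 f/∂x ∂y - ∂^2 f/∂y ∂x = (0) - (0) = 0 (equality of mixed partials for smooth f).
Similarly for dx ∧ dz and dy ∧ dz — all coefficients vanish. So d(df) = 0.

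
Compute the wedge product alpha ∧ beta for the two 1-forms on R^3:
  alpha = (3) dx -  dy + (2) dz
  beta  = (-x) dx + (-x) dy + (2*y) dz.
alpha ∧ beta = (-4*x) dx ∧ dy + (2*x + 6*y) dx ∧ dz + (2*x - 2*y) dy ∧ dz

Distribute the wedge, using dx_i ∧ dx_j = -dx_j ∧ dx_i and dx_i ∧ dx_i = 0. For each pair (i, j) with i < j, the coefficient of dx_i ∧ dx_j in alpha ∧ beta is (alpha_i * beta_j - alpha_j * beta_i). Collecting: alpha ∧ beta = (-4*x) dx ∧ dy + (2*x + 6*y) dx ∧ dz + (2*x - 2*y) dy ∧ dz.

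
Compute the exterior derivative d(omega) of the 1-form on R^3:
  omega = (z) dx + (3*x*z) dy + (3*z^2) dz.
d(omega) = (3*z) dx ∧ dy + (-1) dx ∧ dz + (-3*x) dy ∧ dz

For a 1-form omega = sum_i f_i dx_i, the exterior derivative is
  d(omega) = sum_{i < j} (∂f_j/∂x_i - ∂f_i/∂x_j) dx_i ∧ dx_j.
  coefficient of dx ∧ dy: ∂f_2/∂x - ∂f_1/∂y = ∂(3*x*z)/∂x - ∂(z)/∂y = 3*z
  coefficient of dx ∧ dz: ∂f_3/∂x - ∂f_1/∂z = ∂(3*z^2)/∂x - ∂(z)/∂z = -1
  coefficient of dy ∧ dz: ∂f_3/∂y - ∂f_2/∂z = ∂(3*z^2)/∂y - ∂(3*x*z)/∂z = -3*x
Assembling: d(omega) = (3*z) dx ∧ dy + (-1) dx ∧ dz + (-3*x) dy ∧ dz.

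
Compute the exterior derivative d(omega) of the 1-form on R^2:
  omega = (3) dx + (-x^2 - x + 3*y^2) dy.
d(omega) = (-2*x - 1) dx ∧ dy

For a 1-form omega = sum_i f_i dx_i, the exterior derivative is
  d(omega) = sum_{i < j} (∂f_j/∂x_i - ∂f_i/∂x_j) dx_i ∧ dx_j.
  coefficient of dx ∧ dy: ∂f_2/∂x - ∂f_1/∂y = ∂(-x^2 - x + 3*y^2)/∂x - ∂(3)/∂y = -2*x - 1
Assembling: d(omega) = (-2*x - 1) dx ∧ dy.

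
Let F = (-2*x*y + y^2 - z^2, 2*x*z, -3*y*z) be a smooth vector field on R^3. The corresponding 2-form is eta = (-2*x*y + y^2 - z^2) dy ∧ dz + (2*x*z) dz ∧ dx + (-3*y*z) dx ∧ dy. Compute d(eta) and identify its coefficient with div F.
d(eta) = (-5*y) dx ∧ dy ∧ dz; div F = -5*y

For a 2-form in R^3 of the form above, applying d gives a 3-form with coefficient ∂P/∂x + ∂Q/∂y + ∂R/∂z:
  ∂P/∂x = -2*y
  ∂Q/∂y = 0
  ∂R/∂z = -3*y
Sum = -5*y, which is exactly div F.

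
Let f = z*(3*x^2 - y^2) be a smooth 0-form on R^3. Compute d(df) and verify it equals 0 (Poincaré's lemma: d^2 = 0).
d(df) = 0

Step 1: df = sum_i (∂f/∂x_i) dx_i = (6*x*z) dx + (-2*y*z) dy + (3*x^2 - y^2) dz.
Step 2: Apply d again. Using the 1-form formula, the coefficient of dx ∧ dy in d(df) is ∂^2 f/∂x ∂y - ∂^2 f/∂y ∂x = (0) - (0) = 0 (equality of mixed partials for smooth f).
Similarly for dx ∧ dz and dy ∧ dz — all coefficients vanish. So d(df) = 0.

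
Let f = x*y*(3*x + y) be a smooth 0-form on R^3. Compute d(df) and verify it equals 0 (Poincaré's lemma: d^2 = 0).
d(df) = 0

Step 1: df = sum_i (∂f/∂x_i) dx_i = (y*(6*x + y)) dx + (x*(3*x + 2*y)) dy + (0) dz.
Step 2: Apply d again. Using the 1-form formula, the coefficient of dx ∧ dy in d(df) is ∂^2 f/∂x ∂y - ∂^2 f/∂y ∂x = (6*x + 2*y) - (6*x + 2*y) = 0 (equality of mixed partials for smooth f).
Similarly for dx ∧ dz and dy ∧ dz — all coefficients vanish. So d(df) = 0.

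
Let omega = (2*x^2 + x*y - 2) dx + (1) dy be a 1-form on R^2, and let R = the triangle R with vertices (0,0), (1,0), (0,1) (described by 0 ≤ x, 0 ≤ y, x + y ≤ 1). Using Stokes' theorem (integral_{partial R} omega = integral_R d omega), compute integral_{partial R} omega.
integral_(partial R) omega = -1/6

Stokes: integral_partial_R omega = integral_R d omega with d omega = (∂Q/∂x - ∂P/∂y) dx ∧ dy.
  ∂Q/∂x = 0
  ∂P/∂y = x
  integrand = ∂Q/∂x - ∂P/∂y = -x.
Integrating over R: integral_0^1 integral_0^{1-x} (-x) dy dx = -1/6.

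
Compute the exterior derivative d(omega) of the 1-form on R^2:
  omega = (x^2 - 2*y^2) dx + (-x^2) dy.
d(omega) = (-2*x + 4*y) dx ∧ dy

For a 1-form omega = sum_i f_i dx_i, the exterior derivative is
  d(omega) = sum_{i < j} (∂f_j/∂x_i - ∂f_i/∂x_j) dx_i ∧ dx_j.
  coefficient of dx ∧ dy: ∂f_2/∂x - ∂f_1/∂y = ∂(-x^2)/∂x - ∂(x^2 - 2*y^2)/∂y = -2*x + 4*y
Assembling: d(omega) = (-2*x + 4*y) dx ∧ dy.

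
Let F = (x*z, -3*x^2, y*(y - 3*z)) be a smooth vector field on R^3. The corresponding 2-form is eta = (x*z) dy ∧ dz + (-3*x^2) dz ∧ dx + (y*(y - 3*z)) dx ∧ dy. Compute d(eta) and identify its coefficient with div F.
d(eta) = (-3*y + z) dx ∧ dy ∧ dz; div F = -3*y + z

For a 2-form in R^3 of the form above, applying d gives a 3-form with coefficient ∂P/∂x + ∂Q/∂y + ∂R/∂z:
  ∂P/∂x = z
  ∂Q/∂y = 0
  ∂R/∂z = -3*y
Sum = -3*y + z, which is exactly div F.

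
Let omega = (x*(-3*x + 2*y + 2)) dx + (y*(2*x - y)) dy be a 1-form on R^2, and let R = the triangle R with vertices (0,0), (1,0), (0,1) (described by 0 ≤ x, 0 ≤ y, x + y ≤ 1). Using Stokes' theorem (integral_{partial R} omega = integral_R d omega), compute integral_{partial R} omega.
integral_(partial R) omega = 0

Stokes: integral_partial_R omega = integral_R d omega with d omega = (∂Q/∂x - ∂P/∂y) dx ∧ dy.
  ∂Q/∂x = 2*y
  ∂P/∂y = 2*x
  integrand = ∂Q/∂x - ∂P/∂y = -2*x + 2*y.
Integrating over R: integral_0^1 integral_0^{1-x} (-2*x + 2*y) dy dx = 0.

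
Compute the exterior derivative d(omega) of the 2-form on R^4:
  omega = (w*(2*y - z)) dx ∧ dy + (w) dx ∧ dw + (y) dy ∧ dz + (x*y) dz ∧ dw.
d(omega) = (-w) dx ∧ dy ∧ dz + (2*y - z) dx ∧ dy ∧ dw + (y) dx ∧ dz ∧ dw + (x) dy ∧ dz ∧ dw

For a 2-form omega = sum_{i<j} g_{ij} dx_i ∧ dx_j, the exterior derivative is
  d(omega) = sum_{i<j} d(g_{ij}) ∧ dx_i ∧ dx_j = sum_{i<j, k} (∂g_{ij}/∂x_k) dx_k ∧ dx_i ∧ dx_j.
Expand each term, using dx_k ∧ dx_i ∧ dx_j = sgn(permutation) dx_{(a)} ∧ dx_{(b)} ∧ dx_{(c)} with (a < b < c) sorted:
  d(w*(2*y - z)) includes (∂/∂z)(w*(2*y - z)) dz = (-w) dz, which multiplied by dx ∧ dy gives (-w) dx ∧ dy ∧ dz
  d(w*(2*y - z)) includes (∂/∂w)(w*(2*y - z)) dw = (2*y - z) dw, which multiplied by dx ∧ dy gives (2*y - z) dx ∧ dy ∧ dw
  d(x*y) includes (∂/∂x)(x*y) dx = (y) dx, which multiplied by dz ∧ dw gives (y) dx ∧ dz ∧ dw
  d(x*y) includes (∂/∂y)(x*y) dy = (x) dy, which multiplied by dz ∧ dw gives (x) dy ∧ dz ∧ dw
Collecting like 3-forms: d(omega) = (-w) dx ∧ dy ∧ dz + (2*y - z) dx ∧ dy ∧ dw + (y) dx ∧ dz ∧ dw + (x) dy ∧ dz ∧ dw.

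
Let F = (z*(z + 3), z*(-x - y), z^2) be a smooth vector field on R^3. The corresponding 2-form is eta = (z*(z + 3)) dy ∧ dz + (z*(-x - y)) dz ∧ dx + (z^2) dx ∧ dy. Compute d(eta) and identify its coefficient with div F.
d(eta) = (z) dx ∧ dy ∧ dz; div F = z

For a 2-form in R^3 of the form above, applying d gives a 3-form with coefficient ∂P/∂x + ∂Q/∂y + ∂R/∂z:
  ∂P/∂x = 0
  ∂Q/∂y = -z
  ∂R/∂z = 2*z
Sum = z, which is exactly div F.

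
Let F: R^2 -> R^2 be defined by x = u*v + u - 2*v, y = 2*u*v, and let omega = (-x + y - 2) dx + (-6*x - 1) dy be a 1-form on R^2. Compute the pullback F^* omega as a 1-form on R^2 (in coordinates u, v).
F^* omega = (-11*u*v^2 - 12*u*v - u + 26*v^2 - 2*v - 2) du + (-11*u^2*v - 13*u^2 + 24*u*v - 2*u - 4*v + 4) dv

Using F^*(f dg) = (f ∘ F) d(g ∘ F), substitute each coordinate x_i by F_i(u, v) in f_i, and replace dx_i by d F_i = (∂F_i/∂u) du + (∂F_i/∂v) dv.
  For the x component: f_1(F) = u*v - u + 2*v - 2; d F_1 = (v + 1) du + (u - 2) dv
  For the y component: f_2(F) = -6*u*v - 6*u + 12*v - 1; d F_2 = (2*v) du + (2*u) dv
Combining and collecting du, dv coefficients:
  coeff of du: -11*u*v^2 - 12*u*v - u + 26*v^2 - 2*v - 2
  coeff of dv: -11*u^2*v - 13*u^2 + 24*u*v - 2*u - 4*v + 4
F^* omega = (-11*u*v^2 - 12*u*v - u + 26*v^2 - 2*v - 2) du + (-11*u^2*v - 13*u^2 + 24*u*v - 2*u - 4*v + 4) dv.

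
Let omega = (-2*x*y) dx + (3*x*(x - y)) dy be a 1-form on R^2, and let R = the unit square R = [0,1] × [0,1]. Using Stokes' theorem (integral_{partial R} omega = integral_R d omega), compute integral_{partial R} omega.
integral_(partial R) omega = 5/2

Stokes: integral_partial_R omega = integral_R d omega with d omega = (∂Q/∂x - ∂P/∂y) dx ∧ dy.
  ∂Q/∂x = 6*x - 3*y
  ∂P/∂y = -2*x
  integrand = ∂Q/∂x - ∂P/∂y = 8*x - 3*y.
Integrating over R: integral_0^1 integral_0^1 (8*x - 3*y) dx dy = 5/2.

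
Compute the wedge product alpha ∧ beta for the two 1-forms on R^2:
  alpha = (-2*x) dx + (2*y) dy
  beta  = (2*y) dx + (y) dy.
alpha ∧ beta = (-2*y*(x + 2*y)) dx ∧ dy

Distribute the wedge, using dx_i ∧ dx_j = -dx_j ∧ dx_i and dx_i ∧ dx_i = 0. For each pair (i, j) with i < j, the coefficient of dx_i ∧ dx_j in alpha ∧ beta is (alpha_i * beta_j - alpha_j * beta_i). Collecting: alpha ∧ beta = (-2*y*(x + 2*y)) dx ∧ dy.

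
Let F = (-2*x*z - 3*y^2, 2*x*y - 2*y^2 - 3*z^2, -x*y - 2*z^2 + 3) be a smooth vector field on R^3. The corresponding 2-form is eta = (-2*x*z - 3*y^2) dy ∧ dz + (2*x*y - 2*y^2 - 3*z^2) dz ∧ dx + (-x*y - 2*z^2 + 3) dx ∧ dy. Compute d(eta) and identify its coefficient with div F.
d(eta) = (2*x - 4*y - 6*z) dx ∧ dy ∧ dz; div F = 2*x - 4*y - 6*z

For a 2-form in R^3 of the form above, applying d gives a 3-form with coefficient ∂P/∂x + ∂Q/∂y + ∂R/∂z:
  ∂P/∂x = -2*z
  ∂Q/∂y = 2*x - 4*y
  ∂R/∂z = -4*z
Sum = 2*x - 4*y - 6*z, which is exactly div F.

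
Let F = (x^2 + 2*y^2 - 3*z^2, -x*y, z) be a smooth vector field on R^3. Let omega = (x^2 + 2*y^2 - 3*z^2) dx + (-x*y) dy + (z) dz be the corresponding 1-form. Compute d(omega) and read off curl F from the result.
d(omega) = (0) dy ∧ dz + (-6*z) dz ∧ dx + (-5*y) dx ∧ dy; curl F = (0, -6*z, -5*y)

d omega = sum_{i<j} (∂f_j/∂x_i - ∂f_i/∂x_j) dx_i ∧ dx_j. Under the identification (dy ∧ dz, dz ∧ dx, dx ∧ dy) ↔ (e_x, e_y, e_z), the coefficients are exactly the components of curl F. Compute:
  ∂R/∂y - ∂Q/∂z = (0) - (0) = 0
  ∂P/∂z - ∂R/∂x = (-6*z) - (0) = -6*z
  ∂Q/∂x - ∂P/∂y = (-y) - (4*y) = -5*y.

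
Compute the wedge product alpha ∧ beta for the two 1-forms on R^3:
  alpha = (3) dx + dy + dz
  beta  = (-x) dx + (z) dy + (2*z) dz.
alpha ∧ beta = (x + 3*z) dx ∧ dy + (x + 6*z) dx ∧ dz + (z) dy ∧ dz

Distribute the wedge, using dx_i ∧ dx_j = -dx_j ∧ dx_i and dx_i ∧ dx_i = 0. For each pair (i, j) with i < j, the coefficient of dx_i ∧ dx_j in alpha ∧ beta is (alpha_i * beta_j - alpha_j * beta_i). Collecting: alpha ∧ beta = (x + 3*z) dx ∧ dy + (x + 6*z) dx ∧ dz + (z) dy ∧ dz.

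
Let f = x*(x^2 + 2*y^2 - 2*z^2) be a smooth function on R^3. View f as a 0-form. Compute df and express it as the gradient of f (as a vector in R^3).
df = (3*x^2 + 2*y^2 - 2*z^2) dx + (4*x*y) dy + (-4*x*z) dz; grad f = (3*x^2 + 2*y^2 - 2*z^2, 4*x*y, -4*x*z)

For a 0-form f, d f = (∂f/∂x) dx + (∂f/∂y) dy + (∂f/∂z) dz. The components of the vector representation are exactly the entries of grad f in Cartesian coordinates:
  ∂f/∂x = 3*x^2 + 2*y^2 - 2*z^2
  ∂f/∂y = 4*x*y
  ∂f/∂z = -4*x*z.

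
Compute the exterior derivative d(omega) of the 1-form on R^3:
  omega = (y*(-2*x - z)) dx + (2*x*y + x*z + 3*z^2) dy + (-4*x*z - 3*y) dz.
d(omega) = (2*x + 2*y + 2*z) dx ∧ dy + (y - 4*z) dx ∧ dz + (-x - 6*z - 3) dy ∧ dz

For a 1-form omega = sum_i f_i dx_i, the exterior derivative is
  d(omega) = sum_{i < j} (∂f_j/∂x_i - ∂f_i/∂x_j) dx_i ∧ dx_j.
  coefficient of dx ∧ dy: ∂f_2/∂x - ∂f_1/∂y = ∂(2*x*y + x*z + 3*z^2)/∂x - ∂(y*(-2*x - z))/∂y = 2*x + 2*y + 2*z
  coefficient of dx ∧ dz: ∂f_3/∂x - ∂f_1/∂z = ∂(-4*x*z - 3*y)/∂x - ∂(y*(-2*x - z))/∂z = y - 4*z
  coefficient of dy ∧ dz: ∂f_3/∂y - ∂f_2/∂z = ∂(-4*x*z - 3*y)/∂y - ∂(2*x*y + x*z + 3*z^2)/∂z = -x - 6*z - 3
Assembling: d(omega) = (2*x + 2*y + 2*z) dx ∧ dy + (y - 4*z) dx ∧ dz + (-x - 6*z - 3) dy ∧ dz.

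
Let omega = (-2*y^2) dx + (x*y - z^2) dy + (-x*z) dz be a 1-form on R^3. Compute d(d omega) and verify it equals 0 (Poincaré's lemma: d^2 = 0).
d(d omega) = 0

Step 1: d omega = sum_{i<j} (∂f_j/∂x_i - ∂f_i/∂x_j) dx_i ∧ dx_j:
  coeff of dx ∧ dy: 5*y
  coeff of dx ∧ dz: -z
  coeff of dy ∧ dz: 2*z
Step 2: Apply d again to each 2-form coefficient. The only possible 3-form in R^3 is dx ∧ dy ∧ dz, with coefficient
  ∂(coeff of dy∧dz)/∂x - ∂(coeff of dx∧dz)/∂y + ∂(coeff of dx∧dy)/∂z
  = ∂/∂x (2*z) - ∂/∂y (-z) + ∂/∂z (5*y).
Each of these terms simplifies to sums of mixed partials that cancel in pairs. The result is 0 (by equality of mixed partials for smooth functions — Schwarz / Clairaut).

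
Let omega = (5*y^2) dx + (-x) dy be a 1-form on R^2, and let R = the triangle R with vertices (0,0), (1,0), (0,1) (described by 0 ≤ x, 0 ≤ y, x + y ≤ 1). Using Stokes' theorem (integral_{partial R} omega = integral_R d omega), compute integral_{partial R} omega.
integral_(partial R) omega = -13/6

Stokes: integral_partial_R omega = integral_R d omega with d omega = (∂Q/∂x - ∂P/∂y) dx ∧ dy.
  ∂Q/∂x = -1
  ∂P/∂y = 10*y
  integrand = ∂Q/∂x - ∂P/∂y = -10*y - 1.
Integrating over R: integral_0^1 integral_0^{1-x} (-10*y - 1) dy dx = -13/6.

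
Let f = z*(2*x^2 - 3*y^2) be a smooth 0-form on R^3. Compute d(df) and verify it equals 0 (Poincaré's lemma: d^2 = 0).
d(df) = 0

Step 1: df = sum_i (∂f/∂x_i) dx_i = (4*x*z) dx + (-6*y*z) dy + (2*x^2 - 3*y^2) dz.
Step 2: Apply d again. Using the 1-form formula, the coefficient of dx ∧ dy in d(df) is ∂^2 f/∂x ∂y - ∂^2 f/∂y ∂x = (0) - (0) = 0 (equality of mixed partials for smooth f).
Similarly for dx ∧ dz and dy ∧ dz — all coefficients vanish. So d(df) = 0.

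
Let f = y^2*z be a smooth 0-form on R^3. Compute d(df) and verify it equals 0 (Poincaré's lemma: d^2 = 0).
d(df) = 0

Step 1: df = sum_i (∂f/∂x_i) dx_i = (0) dx + (2*y*z) dy + (y^2) dz.
Step 2: Apply d again. Using the 1-form formula, the coefficient of dx ∧ dy in d(df) is ∂^2 f/∂x ∂y - ∂^2 f/∂y ∂x = (0) - (0) = 0 (equality of mixed partials for smooth f).
Similarly for dx ∧ dz and dy ∧ dz — all coefficients vanish. So d(df) = 0.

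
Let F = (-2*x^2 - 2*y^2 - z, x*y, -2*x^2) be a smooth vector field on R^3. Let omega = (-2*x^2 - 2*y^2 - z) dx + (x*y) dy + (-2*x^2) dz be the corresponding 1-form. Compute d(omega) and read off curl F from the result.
d(omega) = (0) dy ∧ dz + (4*x - 1) dz ∧ dx + (5*y) dx ∧ dy; curl F = (0, 4*x - 1, 5*y)

d omega = sum_{i<j} (∂f_j/∂x_i - ∂f_i/∂x_j) dx_i ∧ dx_j. Under the identification (dy ∧ dz, dz ∧ dx, dx ∧ dy) ↔ (e_x, e_y, e_z), the coefficients are exactly the components of curl F. Compute:
  ∂R/∂y - ∂Q/∂z = (0) - (0) = 0
  ∂P/∂z - ∂R/∂x = (-1) - (-4*x) = 4*x - 1
  ∂Q/∂x - ∂P/∂y = (y) - (-4*y) = 5*y.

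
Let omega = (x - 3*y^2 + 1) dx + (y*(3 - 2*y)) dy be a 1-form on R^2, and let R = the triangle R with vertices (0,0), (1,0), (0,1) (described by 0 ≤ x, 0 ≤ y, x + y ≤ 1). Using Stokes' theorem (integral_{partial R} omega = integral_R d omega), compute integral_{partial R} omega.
integral_(partial R) omega = 1

Stokes: integral_partial_R omega = integral_R d omega with d omega = (∂Q/∂x - ∂P/∂y) dx ∧ dy.
  ∂Q/∂x = 0
  ∂P/∂y = -6*y
  integrand = ∂Q/∂x - ∂P/∂y = 6*y.
Integrating over R: integral_0^1 integral_0^{1-x} (6*y) dy dx = 1.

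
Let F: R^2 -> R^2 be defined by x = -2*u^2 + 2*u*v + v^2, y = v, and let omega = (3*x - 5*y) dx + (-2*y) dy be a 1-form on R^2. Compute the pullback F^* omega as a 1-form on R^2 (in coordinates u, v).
F^* omega = (24*u^3 - 36*u^2*v + 20*u*v + 6*v^3 - 10*v^2) du + (-12*u^3 + 18*u*v^2 - 10*u*v + 6*v^3 - 10*v^2 - 2*v) dv

Using F^*(f dg) = (f ∘ F) d(g ∘ F), substitute each coordinate x_i by F_i(u, v) in f_i, and replace dx_i by d F_i = (∂F_i/∂u) du + (∂F_i/∂v) dv.
  For the x component: f_1(F) = -6*u^2 + 6*u*v + 3*v^2 - 5*v; d F_1 = (-4*u + 2*v) du + (2*u + 2*v) dv
  For the y component: f_2(F) = -2*v; d F_2 = (0) du + (1) dv
Combining and collecting du, dv coefficients:
  coeff of du: 24*u^3 - 36*u^2*v + 20*u*v + 6*v^3 - 10*v^2
  coeff of dv: -12*u^3 + 18*u*v^2 - 10*u*v + 6*v^3 - 10*v^2 - 2*v
F^* omega = (24*u^3 - 36*u^2*v + 20*u*v + 6*v^3 - 10*v^2) du + (-12*u^3 + 18*u*v^2 - 10*u*v + 6*v^3 - 10*v^2 - 2*v) dv.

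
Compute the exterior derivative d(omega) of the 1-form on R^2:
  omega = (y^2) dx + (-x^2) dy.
d(omega) = (-2*x - 2*y) dx ∧ dy

For a 1-form omega = sum_i f_i dx_i, the exterior derivative is
  d(omega) = sum_{i < j} (∂f_j/∂x_i - ∂f_i/∂x_j) dx_i ∧ dx_j.
  coefficient of dx ∧ dy: ∂f_2/∂x - ∂f_1/∂y = ∂(-x^2)/∂x - ∂(y^2)/∂y = -2*x - 2*y
Assembling: d(omega) = (-2*x - 2*y) dx ∧ dy.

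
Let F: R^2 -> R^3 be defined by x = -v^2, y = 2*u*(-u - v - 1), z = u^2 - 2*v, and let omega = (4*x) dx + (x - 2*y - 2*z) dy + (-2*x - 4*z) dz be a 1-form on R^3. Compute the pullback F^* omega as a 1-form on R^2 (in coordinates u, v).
F^* omega = (-16*u^3 - 20*u^2*v - 20*u^2 - 16*u*v - 8*u + 2*v^3 - 6*v^2 - 8*v) du + (-4*u^3 - 8*u^2*v + 2*u*v^2 - 8*u*v + 8*v^3 - 4*v^2 - 16*v) dv

Using F^*(f dg) = (f ∘ F) d(g ∘ F), substitute each coordinate x_i by F_i(u, v) in f_i, and replace dx_i by d F_i = (∂F_i/∂u) du + (∂F_i/∂v) dv.
  For the x component: f_1(F) = -4*v^2; d F_1 = (0) du + (-2*v) dv
  For the y component: f_2(F) = 2*u^2 + 4*u*v + 4*u - v^2 + 4*v; d F_2 = (-4*u - 2*v - 2) du + (-2*u) dv
  For the z component: f_3(F) = -4*u^2 + 2*v^2 + 8*v; d F_3 = (2*u) du + (-2) dv
Combining and collecting du, dv coefficients:
  coeff of du: -16*u^3 - 20*u^2*v - 20*u^2 - 16*u*v - 8*u + 2*v^3 - 6*v^2 - 8*v
  coeff of dv: -4*u^3 - 8*u^2*v + 2*u*v^2 - 8*u*v + 8*v^3 - 4*v^2 - 16*v
F^* omega = (-16*u^3 - 20*u^2*v - 20*u^2 - 16*u*v - 8*u + 2*v^3 - 6*v^2 - 8*v) du + (-4*u^3 - 8*u^2*v + 2*u*v^2 - 8*u*v + 8*v^3 - 4*v^2 - 16*v) dv.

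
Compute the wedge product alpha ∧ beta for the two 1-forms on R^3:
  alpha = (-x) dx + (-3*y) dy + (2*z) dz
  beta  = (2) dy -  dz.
alpha ∧ beta = (-2*x) dx ∧ dy + (x) dx ∧ dz + (3*y - 4*z) dy ∧ dz

Distribute the wedge, using dx_i ∧ dx_j = -dx_j ∧ dx_i and dx_i ∧ dx_i = 0. For each pair (i, j) with i < j, the coefficient of dx_i ∧ dx_j in alpha ∧ beta is (alpha_i * beta_j - alpha_j * beta_i). Collecting: alpha ∧ beta = (-2*x) dx ∧ dy + (x) dx ∧ dz + (3*y - 4*z) dy ∧ dz.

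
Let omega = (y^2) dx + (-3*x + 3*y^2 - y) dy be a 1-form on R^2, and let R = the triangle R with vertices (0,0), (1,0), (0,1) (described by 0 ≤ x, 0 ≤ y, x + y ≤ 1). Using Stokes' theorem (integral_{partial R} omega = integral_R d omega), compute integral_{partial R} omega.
integral_(partial R) omega = -11/6

Stokes: integral_partial_R omega = integral_R d omega with d omega = (∂Q/∂x - ∂P/∂y) dx ∧ dy.
  ∂Q/∂x = -3
  ∂P/∂y = 2*y
  integrand = ∂Q/∂x - ∂P/∂y = -2*y - 3.
Integrating over R: integral_0^1 integral_0^{1-x} (-2*y - 3) dy dx = -11/6.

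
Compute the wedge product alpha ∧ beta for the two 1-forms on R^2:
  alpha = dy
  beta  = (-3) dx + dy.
alpha ∧ beta = (3) dx ∧ dy

Distribute the wedge, using dx_i ∧ dx_j = -dx_j ∧ dx_i and dx_i ∧ dx_i = 0. For each pair (i, j) with i < j, the coefficient of dx_i ∧ dx_j in alpha ∧ beta is (alpha_i * beta_j - alpha_j * beta_i). Collecting: alpha ∧ beta = (3) dx ∧ dy.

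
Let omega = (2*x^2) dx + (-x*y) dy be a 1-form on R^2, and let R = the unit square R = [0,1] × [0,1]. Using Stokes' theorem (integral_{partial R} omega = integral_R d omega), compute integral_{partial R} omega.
integral_(partial R) omega = -1/2

Stokes: integral_partial_R omega = integral_R d omega with d omega = (∂Q/∂x - ∂P/∂y) dx ∧ dy.
  ∂Q/∂x = -y
  ∂P/∂y = 0
  integrand = ∂Q/∂x - ∂P/∂y = -y.
Integrating over R: integral_0^1 integral_0^1 (-y) dx dy = -1/2.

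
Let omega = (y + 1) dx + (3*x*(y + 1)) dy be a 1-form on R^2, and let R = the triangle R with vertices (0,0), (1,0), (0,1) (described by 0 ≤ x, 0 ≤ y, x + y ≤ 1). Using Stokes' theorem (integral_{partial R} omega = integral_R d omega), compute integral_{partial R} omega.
integral_(partial R) omega = 3/2

Stokes: integral_partial_R omega = integral_R d omega with d omega = (∂Q/∂x - ∂P/∂y) dx ∧ dy.
  ∂Q/∂x = 3*y + 3
  ∂P/∂y = 1
  integrand = ∂Q/∂x - ∂P/∂y = 3*y + 2.
Integrating over R: integral_0^1 integral_0^{1-x} (3*y + 2) dy dx = 3/2.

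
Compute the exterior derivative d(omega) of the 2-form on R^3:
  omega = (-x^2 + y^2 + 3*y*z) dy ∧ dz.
d(omega) = (-2*x) dx ∧ dy ∧ dz

For a 2-form omega = sum_{i<j} g_{ij} dx_i ∧ dx_j, the exterior derivative is
  d(omega) = sum_{i<j} d(g_{ij}) ∧ dx_i ∧ dx_j = sum_{i<j, k} (∂g_{ij}/∂x_k) dx_k ∧ dx_i ∧ dx_j.
Expand each term, using dx_k ∧ dx_i ∧ dx_j = sgn(permutation) dx_{(a)} ∧ dx_{(b)} ∧ dx_{(c)} with (a < b < c) sorted:
  d(-x^2 + y^2 + 3*y*z) includes (∂/∂x)(-x^2 + y^2 + 3*y*z) dx = (-2*x) dx, which multiplied by dy ∧ dz gives (-2*x) dx ∧ dy ∧ dz
Collecting like 3-forms: d(omega) = (-2*x) dx ∧ dy ∧ dz.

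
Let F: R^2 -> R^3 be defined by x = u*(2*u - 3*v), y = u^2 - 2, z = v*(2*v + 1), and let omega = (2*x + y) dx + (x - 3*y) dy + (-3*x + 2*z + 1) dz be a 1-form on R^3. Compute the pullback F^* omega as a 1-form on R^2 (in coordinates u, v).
F^* omega = (18*u^3 - 45*u^2*v + 18*u*v^2 + 4*u + 6*v) du + (-15*u^3 - 6*u^2*v - 6*u^2 + 36*u*v^2 + 9*u*v + 6*u + 16*v^3 + 12*v^2 + 6*v + 1) dv

Using F^*(f dg) = (f ∘ F) d(g ∘ F), substitute each coordinate x_i by F_i(u, v) in f_i, and replace dx_i by d F_i = (∂F_i/∂u) du + (∂F_i/∂v) dv.
  For the x component: f_1(F) = 5*u^2 - 6*u*v - 2; d F_1 = (4*u - 3*v) du + (-3*u) dv
  For the y component: f_2(F) = -u^2 - 3*u*v + 6; d F_2 = (2*u) du + (0) dv
  For the z component: f_3(F) = -6*u^2 + 9*u*v + 4*v^2 + 2*v + 1; d F_3 = (0) du + (4*v + 1) dv
Combining and collecting du, dv coefficients:
  coeff of du: 18*u^3 - 45*u^2*v + 18*u*v^2 + 4*u + 6*v
  coeff of dv: -15*u^3 - 6*u^2*v - 6*u^2 + 36*u*v^2 + 9*u*v + 6*u + 16*v^3 + 12*v^2 + 6*v + 1
F^* omega = (18*u^3 - 45*u^2*v + 18*u*v^2 + 4*u + 6*v) du + (-15*u^3 - 6*u^2*v - 6*u^2 + 36*u*v^2 + 9*u*v + 6*u + 16*v^3 + 12*v^2 + 6*v + 1) dv.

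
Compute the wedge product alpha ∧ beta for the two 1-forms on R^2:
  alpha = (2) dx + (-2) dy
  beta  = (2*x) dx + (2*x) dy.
alpha ∧ beta = (8*x) dx ∧ dy

Distribute the wedge, using dx_i ∧ dx_j = -dx_j ∧ dx_i and dx_i ∧ dx_i = 0. For each pair (i, j) with i < j, the coefficient of dx_i ∧ dx_j in alpha ∧ beta is (alpha_i * beta_j - alpha_j * beta_i). Collecting: alpha ∧ beta = (8*x) dx ∧ dy.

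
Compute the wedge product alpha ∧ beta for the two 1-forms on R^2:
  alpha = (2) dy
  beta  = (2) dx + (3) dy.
alpha ∧ beta = (-4) dx ∧ dy

Distribute the wedge, using dx_i ∧ dx_j = -dx_j ∧ dx_i and dx_i ∧ dx_i = 0. For each pair (i, j) with i < j, the coefficient of dx_i ∧ dx_j in alpha ∧ beta is (alpha_i * beta_j - alpha_j * beta_i). Collecting: alpha ∧ beta = (-4) dx ∧ dy.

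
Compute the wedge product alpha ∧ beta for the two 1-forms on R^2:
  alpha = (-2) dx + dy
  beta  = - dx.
alpha ∧ beta = (1) dx ∧ dy

Distribute the wedge, using dx_i ∧ dx_j = -dx_j ∧ dx_i and dx_i ∧ dx_i = 0. For each pair (i, j) with i < j, the coefficient of dx_i ∧ dx_j in alpha ∧ beta is (alpha_i * beta_j - alpha_j * beta_i). Collecting: alpha ∧ beta = (1) dx ∧ dy.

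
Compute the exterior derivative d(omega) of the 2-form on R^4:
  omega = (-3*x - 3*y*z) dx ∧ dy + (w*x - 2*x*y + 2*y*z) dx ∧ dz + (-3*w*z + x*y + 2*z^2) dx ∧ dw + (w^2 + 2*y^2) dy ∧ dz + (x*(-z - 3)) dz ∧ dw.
d(omega) = (2*x - 3*y - 2*z) dx ∧ dy ∧ dz + (3*w + x - 5*z - 3) dx ∧ dz ∧ dw + (-x) dx ∧ dy ∧ dw + (2*w) dy ∧ dz ∧ dw

For a 2-form omega = sum_{i<j} g_{ij} dx_i ∧ dx_j, the exterior derivative is
  d(omega) = sum_{i<j} d(g_{ij}) ∧ dx_i ∧ dx_j = sum_{i<j, k} (∂g_{ij}/∂x_k) dx_k ∧ dx_i ∧ dx_j.
Expand each term, using dx_k ∧ dx_i ∧ dx_j = sgn(permutation) dx_{(a)} ∧ dx_{(b)} ∧ dx_{(c)} with (a < b < c) sorted:
  d(-3*x - 3*y*z) includes (∂/∂z)(-3*x - 3*y*z) dz = (-3*y) dz, which multiplied by dx ∧ dy gives (-3*y) dx ∧ dy ∧ dz
  d(w*x - 2*x*y + 2*y*z) includes (∂/∂y)(w*x - 2*x*y + 2*y*z) dy = (-2*x + 2*z) dy, which multiplied by dx ∧ dz gives (2*x - 2*z) dx ∧ dy ∧ dz
  d(w*x - 2*x*y + 2*y*z) includes (∂/∂w)(w*x - 2*x*y + 2*y*z) dw = (x) dw, which multiplied by dx ∧ dz gives (x) dx ∧ dz ∧ dw
  d(-3*w*z + x*y + 2*z^2) includes (∂/∂y)(-3*w*z + x*y + 2*z^2) dy = (x) dy, which multiplied by dx ∧ dw gives (-x) dx ∧ dy ∧ dw
  d(-3*w*z + x*y + 2*z^2) includes (∂/∂z)(-3*w*z + x*y + 2*z^2) dz = (-3*w + 4*z) dz, which multiplied by dx ∧ dw gives (3*w - 4*z) dx ∧ dz ∧ dw
  d(w^2 + 2*y^2) includes (∂/∂w)(w^2 + 2*y^2) dw = (2*w) dw, which multiplied by dy ∧ dz gives (2*w) dy ∧ dz ∧ dw
  d(x*(-z - 3)) includes (∂/∂x)(x*(-z - 3)) dx = (-z - 3) dx, which multiplied by dz ∧ dw gives (-z - 3) dx ∧ dz ∧ dw
Collecting like 3-forms: d(omega) = (2*x - 3*y - 2*z) dx ∧ dy ∧ dz + (3*w + x - 5*z - 3) dx ∧ dz ∧ dw + (-x) dx ∧ dy ∧ dw + (2*w) dy ∧ dz ∧ dw.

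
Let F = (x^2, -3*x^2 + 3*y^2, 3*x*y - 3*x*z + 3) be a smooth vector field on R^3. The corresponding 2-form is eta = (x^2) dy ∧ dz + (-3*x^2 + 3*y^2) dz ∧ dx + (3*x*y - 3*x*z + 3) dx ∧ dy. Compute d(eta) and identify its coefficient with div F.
d(eta) = (-x + 6*y) dx ∧ dy ∧ dz; div F = -x + 6*y

For a 2-form in R^3 of the form above, applying d gives a 3-form with coefficient ∂P/∂x + ∂Q/∂y + ∂R/∂z:
  ∂P/∂x = 2*x
  ∂Q/∂y = 6*y
  ∂R/∂z = -3*x
Sum = -x + 6*y, which is exactly div F.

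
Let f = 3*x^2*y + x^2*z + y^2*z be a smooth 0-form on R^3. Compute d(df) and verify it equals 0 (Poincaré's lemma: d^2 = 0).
d(df) = 0

Step 1: df = sum_i (∂f/∂x_i) dx_i = (2*x*(3*y + z)) dx + (3*x^2 + 2*y*z) dy + (x^2 + y^2) dz.
Step 2: Apply d again. Using the 1-form formula, the coefficient of dx ∧ dy in d(df) is ∂^2 f/∂x ∂y - ∂^2 f/∂y ∂x = (6*x) - (6*x) = 0 (equality of mixed partials for smooth f).
Similarly for dx ∧ dz and dy ∧ dz — all coefficients vanish. So d(df) = 0.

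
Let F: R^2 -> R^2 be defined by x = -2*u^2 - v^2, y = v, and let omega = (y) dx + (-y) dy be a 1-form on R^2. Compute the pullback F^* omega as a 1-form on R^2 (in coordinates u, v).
F^* omega = (-4*u*v) du + (v*(-2*v - 1)) dv

Using F^*(f dg) = (f ∘ F) d(g ∘ F), substitute each coordinate x_i by F_i(u, v) in f_i, and replace dx_i by d F_i = (∂F_i/∂u) du + (∂F_i/∂v) dv.
  For the x component: f_1(F) = v; d F_1 = (-4*u) du + (-2*v) dv
  For the y component: f_2(F) = -v; d F_2 = (0) du + (1) dv
Combining and collecting du, dv coefficients:
  coeff of du: -4*u*v
  coeff of dv: v*(-2*v - 1)
F^* omega = (-4*u*v) du + (v*(-2*v - 1)) dv.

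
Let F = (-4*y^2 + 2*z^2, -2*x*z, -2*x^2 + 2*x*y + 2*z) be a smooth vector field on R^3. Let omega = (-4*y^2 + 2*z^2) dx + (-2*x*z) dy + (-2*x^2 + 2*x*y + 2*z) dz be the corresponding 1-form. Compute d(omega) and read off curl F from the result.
d(omega) = (4*x) dy ∧ dz + (4*x - 2*y + 4*z) dz ∧ dx + (8*y - 2*z) dx ∧ dy; curl F = (4*x, 4*x - 2*y + 4*z, 8*y - 2*z)

d omega = sum_{i<j} (∂f_j/∂x_i - ∂f_i/∂x_j) dx_i ∧ dx_j. Under the identification (dy ∧ dz, dz ∧ dx, dx ∧ dy) ↔ (e_x, e_y, e_z), the coefficients are exactly the components of curl F. Compute:
  ∂R/∂y - ∂Q/∂z = (2*x) - (-2*x) = 4*x
  ∂P/∂z - ∂R/∂x = (4*z) - (-4*x + 2*y) = 4*x - 2*y + 4*z
  ∂Q/∂x - ∂P/∂y = (-2*z) - (-8*y) = 8*y - 2*z.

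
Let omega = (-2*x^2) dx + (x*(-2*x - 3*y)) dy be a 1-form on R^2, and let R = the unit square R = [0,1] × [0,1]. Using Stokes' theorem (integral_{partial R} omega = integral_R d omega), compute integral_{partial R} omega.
integral_(partial R) omega = -7/2

Stokes: integral_partial_R omega = integral_R d omega with d omega = (∂Q/∂x - ∂P/∂y) dx ∧ dy.
  ∂Q/∂x = -4*x - 3*y
  ∂P/∂y = 0
  integrand = ∂Q/∂x - ∂P/∂y = -4*x - 3*y.
Integrating over R: integral_0^1 integral_0^1 (-4*x - 3*y) dx dy = -7/2.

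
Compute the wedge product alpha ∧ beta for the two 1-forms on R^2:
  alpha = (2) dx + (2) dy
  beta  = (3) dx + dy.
alpha ∧ beta = (-4) dx ∧ dy

Distribute the wedge, using dx_i ∧ dx_j = -dx_j ∧ dx_i and dx_i ∧ dx_i = 0. For each pair (i, j) with i < j, the coefficient of dx_i ∧ dx_j in alpha ∧ beta is (alpha_i * beta_j - alpha_j * beta_i). Collecting: alpha ∧ beta = (-4) dx ∧ dy.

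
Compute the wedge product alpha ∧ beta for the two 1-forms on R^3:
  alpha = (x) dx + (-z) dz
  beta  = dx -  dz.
alpha ∧ beta = (-x + z) dx ∧ dz

Distribute the wedge, using dx_i ∧ dx_j = -dx_j ∧ dx_i and dx_i ∧ dx_i = 0. For each pair (i, j) with i < j, the coefficient of dx_i ∧ dx_j in alpha ∧ beta is (alpha_i * beta_j - alpha_j * beta_i). Collecting: alpha ∧ beta = (-x + z) dx ∧ dz.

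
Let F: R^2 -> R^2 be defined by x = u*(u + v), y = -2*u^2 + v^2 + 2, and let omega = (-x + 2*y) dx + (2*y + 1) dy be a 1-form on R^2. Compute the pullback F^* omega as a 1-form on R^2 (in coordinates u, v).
F^* omega = (6*u^3 - 7*u^2*v - 5*u*v^2 - 12*u + 2*v^3 + 4*v) du + (-5*u^3 - 9*u^2*v + 2*u*v^2 + 4*u + 4*v^3 + 10*v) dv

Using F^*(f dg) = (f ∘ F) d(g ∘ F), substitute each coordinate x_i by F_i(u, v) in f_i, and replace dx_i by d F_i = (∂F_i/∂u) du + (∂F_i/∂v) dv.
  For the x component: f_1(F) = -5*u^2 - u*v + 2*v^2 + 4; d F_1 = (2*u + v) du + (u) dv
  For the y component: f_2(F) = -4*u^2 + 2*v^2 + 5; d F_2 = (-4*u) du + (2*v) dv
Combining and collecting du, dv coefficients:
  coeff of du: 6*u^3 - 7*u^2*v - 5*u*v^2 - 12*u + 2*v^3 + 4*v
  coeff of dv: -5*u^3 - 9*u^2*v + 2*u*v^2 + 4*u + 4*v^3 + 10*v
F^* omega = (6*u^3 - 7*u^2*v - 5*u*v^2 - 12*u + 2*v^3 + 4*v) du + (-5*u^3 - 9*u^2*v + 2*u*v^2 + 4*u + 4*v^3 + 10*v) dv.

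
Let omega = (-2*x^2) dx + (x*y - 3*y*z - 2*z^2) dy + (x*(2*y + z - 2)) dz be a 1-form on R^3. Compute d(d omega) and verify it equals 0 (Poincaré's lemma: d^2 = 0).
d(d omega) = 0

Step 1: d omega = sum_{i<j} (∂f_j/∂x_i - ∂f_i/∂x_j) dx_i ∧ dx_j:
  coeff of dx ∧ dy: y
  coeff of dx ∧ dz: 2*y + z - 2
  coeff of dy ∧ dz: 2*x + 3*y + 4*z
Step 2: Apply d again to each 2-form coefficient. The only possible 3-form in R^3 is dx ∧ dy ∧ dz, with coefficient
  ∂(coeff of dy∧dz)/∂x - ∂(coeff of dx∧dz)/∂y + ∂(coeff of dx∧dy)/∂z
  = ∂/∂x (2*x + 3*y + 4*z) - ∂/∂y (2*y + z - 2) + ∂/∂z (y).
Each of these terms simplifies to sums of mixed partials that cancel in pairs. The result is 0 (by equality of mixed partials for smooth functions — Schwarz / Clairaut).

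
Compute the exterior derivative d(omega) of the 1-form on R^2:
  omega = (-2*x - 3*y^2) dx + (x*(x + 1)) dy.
d(omega) = (2*x + 6*y + 1) dx ∧ dy

For a 1-form omega = sum_i f_i dx_i, the exterior derivative is
  d(omega) = sum_{i < j} (∂f_j/∂x_i - ∂f_i/∂x_j) dx_i ∧ dx_j.
  coefficient of dx ∧ dy: ∂f_2/∂x - ∂f_1/∂y = ∂(x*(x + 1))/∂x - ∂(-2*x - 3*y^2)/∂y = 2*x + 6*y + 1
Assembling: d(omega) = (2*x + 6*y + 1) dx ∧ dy.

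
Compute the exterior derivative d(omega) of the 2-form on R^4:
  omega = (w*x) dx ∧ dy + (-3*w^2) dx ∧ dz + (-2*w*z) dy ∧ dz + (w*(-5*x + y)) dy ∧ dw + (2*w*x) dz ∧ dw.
d(omega) = (-5*w + x) dx ∧ dy ∧ dw + (-4*w) dx ∧ dz ∧ dw + (-2*z) dy ∧ dz ∧ dw

For a 2-form omega = sum_{i<j} g_{ij} dx_i ∧ dx_j, the exterior derivative is
  d(omega) = sum_{i<j} d(g_{ij}) ∧ dx_i ∧ dx_j = sum_{i<j, k} (∂g_{ij}/∂x_k) dx_k ∧ dx_i ∧ dx_j.
Expand each term, using dx_k ∧ dx_i ∧ dx_j = sgn(permutation) dx_{(a)} ∧ dx_{(b)} ∧ dx_{(c)} with (a < b < c) sorted:
  d(w*x) includes (∂/∂w)(w*x) dw = (x) dw, which multiplied by dx ∧ dy gives (x) dx ∧ dy ∧ dw
  d(-3*w^2) includes (∂/∂w)(-3*w^2) dw = (-6*w) dw, which multiplied by dx ∧ dz gives (-6*w) dx ∧ dz ∧ dw
  d(-2*w*z) includes (∂/∂w)(-2*w*z) dw = (-2*z) dw, which multiplied by dy ∧ dz gives (-2*z) dy ∧ dz ∧ dw
  d(w*(-5*x + y)) includes (∂/∂x)(w*(-5*x + y)) dx = (-5*w) dx, which multiplied by dy ∧ dw gives (-5*w) dx ∧ dy ∧ dw
  d(2*w*x) includes (∂/∂x)(2*w*x) dx = (2*w) dx, which multiplied by dz ∧ dw gives (2*w) dx ∧ dz ∧ dw
Collecting like 3-forms: d(omega) = (-5*w + x) dx ∧ dy ∧ dw + (-4*w) dx ∧ dz ∧ dw + (-2*z) dy ∧ dz ∧ dw.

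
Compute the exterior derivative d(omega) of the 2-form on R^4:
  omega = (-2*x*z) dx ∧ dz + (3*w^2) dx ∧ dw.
d(omega) = 0

For a 2-form omega = sum_{i<j} g_{ij} dx_i ∧ dx_j, the exterior derivative is
  d(omega) = sum_{i<j} d(g_{ij}) ∧ dx_i ∧ dx_j = sum_{i<j, k} (∂g_{ij}/∂x_k) dx_k ∧ dx_i ∧ dx_j.
Expand each term, using dx_k ∧ dx_i ∧ dx_j = sgn(permutation) dx_{(a)} ∧ dx_{(b)} ∧ dx_{(c)} with (a < b < c) sorted:

Collecting like 3-forms: d(omega) = 0.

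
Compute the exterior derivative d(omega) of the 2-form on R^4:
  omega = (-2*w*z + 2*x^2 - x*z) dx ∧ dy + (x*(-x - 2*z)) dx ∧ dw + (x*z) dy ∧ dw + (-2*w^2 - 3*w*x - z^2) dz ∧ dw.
d(omega) = (-2*w - x) dx ∧ dy ∧ dz + (-z) dx ∧ dy ∧ dw + (-3*w + 2*x) dx ∧ dz ∧ dw + (-x) dy ∧ dz ∧ dw

For a 2-form omega = sum_{i<j} g_{ij} dx_i ∧ dx_j, the exterior derivative is
  d(omega) = sum_{i<j} d(g_{ij}) ∧ dx_i ∧ dx_j = sum_{i<j, k} (∂g_{ij}/∂x_k) dx_k ∧ dx_i ∧ dx_j.
Expand each term, using dx_k ∧ dx_i ∧ dx_j = sgn(permutation) dx_{(a)} ∧ dx_{(b)} ∧ dx_{(c)} with (a < b < c) sorted:
  d(-2*w*z + 2*x^2 - x*z) includes (∂/∂z)(-2*w*z + 2*x^2 - x*z) dz = (-2*w - x) dz, which multiplied by dx ∧ dy gives (-2*w - x) dx ∧ dy ∧ dz
  d(-2*w*z + 2*x^2 - x*z) includes (∂/∂w)(-2*w*z + 2*x^2 - x*z) dw = (-2*z) dw, which multiplied by dx ∧ dy gives (-2*z) dx ∧ dy ∧ dw
  d(x*(-x - 2*z)) includes (∂/∂z)(x*(-x - 2*z)) dz = (-2*x) dz, which multiplied by dx ∧ dw gives (2*x) dx ∧ dz ∧ dw
  d(x*z) includes (∂/∂x)(x*z) dx = (z) dx, which multiplied by dy ∧ dw gives (z) dx ∧ dy ∧ dw
  d(x*z) includes (∂/∂z)(x*z) dz = (x) dz, which multiplied by dy ∧ dw gives (-x) dy ∧ dz ∧ dw
  d(-2*w^2 - 3*w*x - z^2) includes (∂/∂x)(-2*w^2 - 3*w*x - z^2) dx = (-3*w) dx, which multiplied by dz ∧ dw gives (-3*w) dx ∧ dz ∧ dw
Collecting like 3-forms: d(omega) = (-2*w - x) dx ∧ dy ∧ dz + (-z) dx ∧ dy ∧ dw + (-3*w + 2*x) dx ∧ dz ∧ dw + (-x) dy ∧ dz ∧ dw.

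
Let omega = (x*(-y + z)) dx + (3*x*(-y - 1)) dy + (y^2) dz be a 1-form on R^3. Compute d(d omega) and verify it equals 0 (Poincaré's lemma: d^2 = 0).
d(d omega) = 0

Step 1: d omega = sum_{i<j} (∂f_j/∂x_i - ∂f_i/∂x_j) dx_i ∧ dx_j:
  coeff of dx ∧ dy: x - 3*y - 3
  coeff of dx ∧ dz: -x
  coeff of dy ∧ dz: 2*y
Step 2: Apply d again to each 2-form coefficient. The only possible 3-form in R^3 is dx ∧ dy ∧ dz, with coefficient
  ∂(coeff of dy∧dz)/∂x - ∂(coeff of dx∧dz)/∂y + ∂(coeff of dx∧dy)/∂z
  = ∂/∂x (2*y) - ∂/∂y (-x) + ∂/∂z (x - 3*y - 3).
Each of these terms simplifies to sums of mixed partials that cancel in pairs. The result is 0 (by equality of mixed partials for smooth functions — Schwarz / Clairaut).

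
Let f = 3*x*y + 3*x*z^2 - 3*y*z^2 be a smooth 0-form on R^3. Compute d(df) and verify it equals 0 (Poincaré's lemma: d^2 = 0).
d(df) = 0

Step 1: df = sum_i (∂f/∂x_i) dx_i = (3*y + 3*z^2) dx + (3*x - 3*z^2) dy + (6*z*(x - y)) dz.
Step 2: Apply d again. Using the 1-form formula, the coefficient of dx ∧ dy in d(df) is ∂^2 f/∂x ∂y - ∂^2 f/∂y ∂x = (3) - (3) = 0 (equality of mixed partials for smooth f).
Similarly for dx ∧ dz and dy ∧ dz — all coefficients vanish. So d(df) = 0.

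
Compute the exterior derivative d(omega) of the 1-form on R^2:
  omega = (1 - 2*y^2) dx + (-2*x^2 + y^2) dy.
d(omega) = (-4*x + 4*y) dx ∧ dy

For a 1-form omega = sum_i f_i dx_i, the exterior derivative is
  d(omega) = sum_{i < j} (∂f_j/∂x_i - ∂f_i/∂x_j) dx_i ∧ dx_j.
  coefficient of dx ∧ dy: ∂f_2/∂x - ∂f_1/∂y = ∂(-2*x^2 + y^2)/∂x - ∂(1 - 2*y^2)/∂y = -4*x + 4*y
Assembling: d(omega) = (-4*x + 4*y) dx ∧ dy.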